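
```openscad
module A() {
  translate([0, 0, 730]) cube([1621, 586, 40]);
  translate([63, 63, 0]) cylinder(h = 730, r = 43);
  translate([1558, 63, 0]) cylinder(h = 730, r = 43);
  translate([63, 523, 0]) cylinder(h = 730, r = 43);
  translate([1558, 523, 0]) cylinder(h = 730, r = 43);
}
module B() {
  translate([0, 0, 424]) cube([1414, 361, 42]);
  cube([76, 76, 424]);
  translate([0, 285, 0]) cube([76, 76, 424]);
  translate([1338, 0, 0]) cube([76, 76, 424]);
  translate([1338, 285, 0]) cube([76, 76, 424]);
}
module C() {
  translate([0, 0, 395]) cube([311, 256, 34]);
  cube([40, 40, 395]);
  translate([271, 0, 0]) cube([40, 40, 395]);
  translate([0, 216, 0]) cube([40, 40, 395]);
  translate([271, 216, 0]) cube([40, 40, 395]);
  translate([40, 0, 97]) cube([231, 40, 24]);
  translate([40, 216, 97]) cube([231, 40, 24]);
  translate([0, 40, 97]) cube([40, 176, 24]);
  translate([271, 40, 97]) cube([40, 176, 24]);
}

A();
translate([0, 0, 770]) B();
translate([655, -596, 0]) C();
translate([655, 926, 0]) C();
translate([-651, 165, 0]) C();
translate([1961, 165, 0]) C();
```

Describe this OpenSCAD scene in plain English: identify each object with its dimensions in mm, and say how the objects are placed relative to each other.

A is a table with a 1621×586 mm rectangular top, 40 mm thick, top surface at z = 770 mm, supported by four round legs of 86 mm diameter, each leg's bounding box inset 20 mm from the nearest pair of top edges, running from the floor.

B is a bench: a 1414×361 mm seat slab, 42 mm thick, top at z = 466 mm, on four 76×76 mm square legs flush with the seat corners and standing on z = 0.

C is a simple wooden stool: a rectangular seat 311 mm (x) by 256 mm (y), 34 mm thick, top face at z = 429 mm, on four square legs, each 40×40 mm in cross-section. The legs rest on z = 0, each flush with a corner of the seat. Four stretchers, 40 mm wide and 24 mm tall, connect adjacent legs with their undersides at z = 97 mm, each running between the inner faces of the legs it joins and aligned with the legs' outer faces on the other axis.

The bench is on top of the table. Four stools sit around the table at the −y, +y, −x, +x sides.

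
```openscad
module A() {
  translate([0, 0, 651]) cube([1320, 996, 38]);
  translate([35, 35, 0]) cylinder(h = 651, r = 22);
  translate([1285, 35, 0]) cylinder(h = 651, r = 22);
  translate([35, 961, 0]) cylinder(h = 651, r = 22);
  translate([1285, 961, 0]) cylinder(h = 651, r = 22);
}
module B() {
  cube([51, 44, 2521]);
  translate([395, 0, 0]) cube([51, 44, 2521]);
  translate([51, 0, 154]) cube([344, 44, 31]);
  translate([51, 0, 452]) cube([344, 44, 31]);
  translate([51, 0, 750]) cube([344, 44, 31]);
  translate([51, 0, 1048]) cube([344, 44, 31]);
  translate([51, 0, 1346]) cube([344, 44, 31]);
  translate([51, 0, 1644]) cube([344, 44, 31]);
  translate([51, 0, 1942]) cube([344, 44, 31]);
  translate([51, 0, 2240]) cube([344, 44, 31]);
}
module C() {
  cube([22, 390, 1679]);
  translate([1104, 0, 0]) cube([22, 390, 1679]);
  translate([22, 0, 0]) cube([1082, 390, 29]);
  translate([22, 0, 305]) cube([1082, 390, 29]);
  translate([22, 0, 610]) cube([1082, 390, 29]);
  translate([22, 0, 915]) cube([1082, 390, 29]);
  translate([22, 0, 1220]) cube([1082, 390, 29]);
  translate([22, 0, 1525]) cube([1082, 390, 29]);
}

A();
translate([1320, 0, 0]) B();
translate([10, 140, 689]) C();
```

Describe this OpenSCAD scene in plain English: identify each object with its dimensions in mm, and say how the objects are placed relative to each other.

A is a rectangular dining table. The top is 1320×996×38 mm with its upper surface at z = 689 mm. It stands on four round legs of 44 mm diameter, each leg's bounding box inset 13 mm from the nearest pair of top edges, running from the floor to the underside of the top.

B is a wooden ladder with two side rails of 51×44 mm section and 2521 mm height, set 446 mm apart overall. Between them run 8 rectangular rungs (44 mm deep, 31 mm thick), front faces flush with the rails' −y face. The bottom of the first rung is 154 mm above the floor and each subsequent rung is 298 mm higher than the one below.

C is a bookshelf 1126 mm wide overall, 390 mm deep and 1679 mm tall. The two sides are 22 mm thick vertical panels. 6 horizontal shelves of 29 mm thickness span between the inner faces of the sides; the lowest shelf sits on the floor and shelves are stacked with a clear vertical gap of 276 mm between each pair.

The ladder is against the table's +x side, with their −y faces flush. The bookshelf is on top of the table.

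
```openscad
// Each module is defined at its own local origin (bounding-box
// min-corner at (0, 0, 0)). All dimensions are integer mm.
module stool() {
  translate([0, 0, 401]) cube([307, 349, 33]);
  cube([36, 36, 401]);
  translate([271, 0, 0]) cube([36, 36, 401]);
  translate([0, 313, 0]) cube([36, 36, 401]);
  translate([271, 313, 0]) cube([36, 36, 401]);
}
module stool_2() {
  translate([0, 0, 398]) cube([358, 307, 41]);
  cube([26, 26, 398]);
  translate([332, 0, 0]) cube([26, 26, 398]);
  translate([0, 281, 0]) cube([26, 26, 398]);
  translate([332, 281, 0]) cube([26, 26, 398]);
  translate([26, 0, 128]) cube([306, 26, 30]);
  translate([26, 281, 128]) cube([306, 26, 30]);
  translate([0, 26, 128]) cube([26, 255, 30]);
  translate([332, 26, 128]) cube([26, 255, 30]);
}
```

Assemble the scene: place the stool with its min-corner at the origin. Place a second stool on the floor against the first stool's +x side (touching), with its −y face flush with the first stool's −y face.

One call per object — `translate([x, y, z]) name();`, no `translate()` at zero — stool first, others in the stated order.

stool();
translate([307, 0, 0]) stool_2();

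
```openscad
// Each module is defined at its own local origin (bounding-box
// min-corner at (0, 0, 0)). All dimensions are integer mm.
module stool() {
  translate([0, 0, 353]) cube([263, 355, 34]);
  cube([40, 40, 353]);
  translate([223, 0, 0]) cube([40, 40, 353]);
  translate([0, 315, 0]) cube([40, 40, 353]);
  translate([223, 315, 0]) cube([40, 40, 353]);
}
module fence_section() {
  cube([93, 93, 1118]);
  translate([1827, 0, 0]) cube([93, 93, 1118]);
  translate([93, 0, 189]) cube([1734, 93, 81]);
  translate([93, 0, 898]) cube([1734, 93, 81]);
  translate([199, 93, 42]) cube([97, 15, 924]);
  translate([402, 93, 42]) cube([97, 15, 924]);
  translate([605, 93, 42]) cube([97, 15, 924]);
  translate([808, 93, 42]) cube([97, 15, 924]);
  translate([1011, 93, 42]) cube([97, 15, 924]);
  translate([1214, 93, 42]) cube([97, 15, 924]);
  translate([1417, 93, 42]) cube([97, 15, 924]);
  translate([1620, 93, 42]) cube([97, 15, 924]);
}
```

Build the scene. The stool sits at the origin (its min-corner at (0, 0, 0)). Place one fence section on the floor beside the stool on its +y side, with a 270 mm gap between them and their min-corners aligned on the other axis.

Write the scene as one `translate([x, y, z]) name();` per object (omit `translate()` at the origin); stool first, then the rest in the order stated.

stool();
translate([0, 625, 0]) fence_section();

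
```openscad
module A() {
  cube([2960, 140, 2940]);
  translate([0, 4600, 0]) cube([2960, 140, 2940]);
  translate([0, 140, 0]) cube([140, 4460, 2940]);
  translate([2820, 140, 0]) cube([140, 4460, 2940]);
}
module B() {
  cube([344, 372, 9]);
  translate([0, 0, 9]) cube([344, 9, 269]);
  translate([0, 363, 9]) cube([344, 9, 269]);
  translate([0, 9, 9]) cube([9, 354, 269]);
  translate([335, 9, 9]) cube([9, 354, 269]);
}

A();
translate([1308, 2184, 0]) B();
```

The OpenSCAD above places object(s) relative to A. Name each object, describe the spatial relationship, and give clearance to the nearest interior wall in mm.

A is a house frame. B is an open box. The open box sits inside the house frame, centred. The clearance to the nearest interior wall is 1168 mm.

Clearances: x = 1168, y = 2044; minimum 1168 mm.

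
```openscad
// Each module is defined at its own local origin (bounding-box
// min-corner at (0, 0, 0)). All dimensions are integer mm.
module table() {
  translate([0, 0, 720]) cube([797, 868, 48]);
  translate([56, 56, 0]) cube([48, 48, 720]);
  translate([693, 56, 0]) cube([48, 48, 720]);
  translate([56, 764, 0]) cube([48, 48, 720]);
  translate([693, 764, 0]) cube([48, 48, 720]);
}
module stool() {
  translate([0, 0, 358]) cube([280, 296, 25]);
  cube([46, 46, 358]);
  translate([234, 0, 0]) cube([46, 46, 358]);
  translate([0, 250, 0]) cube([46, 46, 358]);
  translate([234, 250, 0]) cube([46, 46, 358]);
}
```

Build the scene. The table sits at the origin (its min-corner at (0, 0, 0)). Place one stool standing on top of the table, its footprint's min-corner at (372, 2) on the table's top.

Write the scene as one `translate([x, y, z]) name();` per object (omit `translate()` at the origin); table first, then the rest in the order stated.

table();
translate([372, 2, 768]) stool();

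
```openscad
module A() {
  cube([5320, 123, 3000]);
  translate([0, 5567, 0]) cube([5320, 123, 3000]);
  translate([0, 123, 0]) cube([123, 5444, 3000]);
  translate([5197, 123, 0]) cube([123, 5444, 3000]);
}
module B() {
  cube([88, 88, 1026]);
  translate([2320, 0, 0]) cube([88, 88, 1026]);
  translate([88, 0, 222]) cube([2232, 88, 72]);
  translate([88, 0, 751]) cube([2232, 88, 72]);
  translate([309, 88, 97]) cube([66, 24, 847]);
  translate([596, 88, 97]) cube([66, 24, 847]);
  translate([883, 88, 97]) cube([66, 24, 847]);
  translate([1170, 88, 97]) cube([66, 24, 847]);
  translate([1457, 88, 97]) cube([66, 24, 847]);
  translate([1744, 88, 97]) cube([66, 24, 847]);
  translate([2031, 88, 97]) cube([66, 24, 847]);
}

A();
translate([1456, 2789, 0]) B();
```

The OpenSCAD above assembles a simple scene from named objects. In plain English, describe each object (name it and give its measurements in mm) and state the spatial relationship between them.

A is the wall frame of a small rectangular building: four walls, each 3000 mm tall and 123 mm thick, enclosing a footprint 5320 mm (x) by 5690 mm (y) outside-to-outside, with no floor or roof. The front and back walls (the −y and +y sides) span the full width; the two side walls fit between them.

B is a fence section. Two 88×88 mm posts, 1026 mm tall, stand on the floor with a clear span of 2232 mm between their inner faces. Two horizontal rails of 88×72 mm section span the gap between the posts with their undersides at z = 222 mm and z = 751 mm, flush with the posts' −y face. 7 pickets, each 66 mm wide, 24 mm thick and 847 mm tall, are fixed to the +y face of the rails with their bottoms at z = 97 mm, evenly spaced across the span with equal gaps (rounded down to the nearest mm) at the −x end and between each pair — any rounding remainder accumulates at the +x end.

The fence section sits inside the house frame, centred.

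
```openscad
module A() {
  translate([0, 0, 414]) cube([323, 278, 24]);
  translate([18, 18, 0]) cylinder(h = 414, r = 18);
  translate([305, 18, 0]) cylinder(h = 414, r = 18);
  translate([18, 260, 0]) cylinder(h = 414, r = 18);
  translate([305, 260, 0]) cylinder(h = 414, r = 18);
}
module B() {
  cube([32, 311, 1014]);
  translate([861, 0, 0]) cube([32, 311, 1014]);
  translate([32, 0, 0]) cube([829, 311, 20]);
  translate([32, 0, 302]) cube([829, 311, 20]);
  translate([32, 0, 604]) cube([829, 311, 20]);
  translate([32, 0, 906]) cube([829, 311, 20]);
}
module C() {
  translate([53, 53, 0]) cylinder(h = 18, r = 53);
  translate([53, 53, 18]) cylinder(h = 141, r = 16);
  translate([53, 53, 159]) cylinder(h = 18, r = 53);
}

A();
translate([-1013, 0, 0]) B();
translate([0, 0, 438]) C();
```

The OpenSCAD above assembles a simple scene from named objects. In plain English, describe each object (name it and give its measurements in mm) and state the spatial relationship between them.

A is a four-legged stool. The seat is a 323×278×24 mm slab whose top surface is at z = 438 mm; four round legs, each 36 mm in diameter, run from the floor (z = 0) to the underside of the seat, each leg's axis is inset half a diameter from the nearest pair of seat edges (so the leg's bounding box is flush with the corner).

B is a bookshelf 893 mm wide overall, 311 mm deep and 1014 mm tall. The two sides are 32 mm thick vertical panels. 4 horizontal shelves of 20 mm thickness span between the inner faces of the sides; the lowest shelf sits on the floor and shelves are stacked with a clear vertical gap of 282 mm between each pair.

C is a spool: two coaxial disc flanges of radius 53 mm and thickness 18 mm, joined by a core cylinder of radius 16 mm and height 141 mm. The lower flange rests on z = 0 and the three cylinders share a vertical axis.

The bookshelf is on the floor beside the stool on its −x side. The spool is on top of the stool.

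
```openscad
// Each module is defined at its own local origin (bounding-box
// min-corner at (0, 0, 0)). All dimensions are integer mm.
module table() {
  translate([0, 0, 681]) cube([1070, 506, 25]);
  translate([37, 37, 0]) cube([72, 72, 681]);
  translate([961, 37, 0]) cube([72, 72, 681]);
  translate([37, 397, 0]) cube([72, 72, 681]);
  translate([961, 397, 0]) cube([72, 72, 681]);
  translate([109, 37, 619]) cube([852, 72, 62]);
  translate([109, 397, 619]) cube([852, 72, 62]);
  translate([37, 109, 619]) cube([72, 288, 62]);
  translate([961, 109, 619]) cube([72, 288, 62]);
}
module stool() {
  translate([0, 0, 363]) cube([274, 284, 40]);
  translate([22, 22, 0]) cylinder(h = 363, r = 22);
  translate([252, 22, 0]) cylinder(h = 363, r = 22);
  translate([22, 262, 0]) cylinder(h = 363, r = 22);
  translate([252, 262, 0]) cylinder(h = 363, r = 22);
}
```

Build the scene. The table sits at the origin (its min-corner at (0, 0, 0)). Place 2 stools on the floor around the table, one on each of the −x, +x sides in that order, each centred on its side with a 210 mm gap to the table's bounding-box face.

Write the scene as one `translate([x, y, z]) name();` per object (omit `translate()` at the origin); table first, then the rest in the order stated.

table();
translate([-484, 111, 0]) stool();
translate([1280, 111, 0]) stool();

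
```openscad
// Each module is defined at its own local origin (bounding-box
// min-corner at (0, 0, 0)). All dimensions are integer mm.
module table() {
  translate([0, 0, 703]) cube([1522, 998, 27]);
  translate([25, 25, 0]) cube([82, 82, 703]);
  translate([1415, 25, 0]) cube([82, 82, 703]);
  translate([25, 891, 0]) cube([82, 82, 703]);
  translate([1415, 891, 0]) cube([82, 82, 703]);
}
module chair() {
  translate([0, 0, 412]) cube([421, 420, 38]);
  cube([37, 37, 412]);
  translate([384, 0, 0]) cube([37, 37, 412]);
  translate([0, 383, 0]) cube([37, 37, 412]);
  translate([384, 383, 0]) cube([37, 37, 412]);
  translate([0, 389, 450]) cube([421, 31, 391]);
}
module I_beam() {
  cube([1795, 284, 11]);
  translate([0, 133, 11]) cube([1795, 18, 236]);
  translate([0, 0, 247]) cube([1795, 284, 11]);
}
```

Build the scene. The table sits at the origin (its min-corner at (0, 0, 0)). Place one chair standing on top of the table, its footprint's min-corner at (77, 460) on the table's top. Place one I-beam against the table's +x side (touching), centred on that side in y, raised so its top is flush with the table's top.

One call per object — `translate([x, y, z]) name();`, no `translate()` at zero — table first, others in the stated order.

table();
translate([77, 460, 730]) chair();
translate([1522, 357, 472]) I_beam();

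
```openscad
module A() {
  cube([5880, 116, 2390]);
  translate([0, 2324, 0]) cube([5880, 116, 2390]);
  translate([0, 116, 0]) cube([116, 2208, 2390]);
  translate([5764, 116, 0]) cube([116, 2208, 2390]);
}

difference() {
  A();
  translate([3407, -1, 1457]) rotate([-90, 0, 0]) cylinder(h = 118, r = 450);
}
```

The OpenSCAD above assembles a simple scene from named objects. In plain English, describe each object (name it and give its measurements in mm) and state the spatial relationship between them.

A is the wall frame of a small rectangular building: four walls, each 2390 mm tall and 116 mm thick, enclosing a footprint 5880 mm (x) by 2440 mm (y) outside-to-outside, with no floor or roof. The front and back walls (the −y and +y sides) span the full width; the two side walls fit between them.

The house frame has a circular hole of radius 450 mm through its front wall, centred at (x = 3407, z = 1457).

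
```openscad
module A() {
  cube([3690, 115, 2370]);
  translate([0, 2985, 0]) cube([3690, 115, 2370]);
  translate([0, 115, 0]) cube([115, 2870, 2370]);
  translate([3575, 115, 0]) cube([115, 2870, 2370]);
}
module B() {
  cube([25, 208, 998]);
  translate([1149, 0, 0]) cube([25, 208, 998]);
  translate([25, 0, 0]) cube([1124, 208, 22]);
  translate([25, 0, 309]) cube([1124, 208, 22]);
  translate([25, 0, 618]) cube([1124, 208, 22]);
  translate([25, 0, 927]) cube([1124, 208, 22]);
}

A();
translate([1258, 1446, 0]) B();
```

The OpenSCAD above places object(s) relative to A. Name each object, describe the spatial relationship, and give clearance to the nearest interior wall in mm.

A is a house frame. B is a bookshelf. The bookshelf sits inside the house frame, centred. The clearance to the nearest interior wall is 1143 mm.

Clearances: x = 1143, y = 1331; minimum 1143 mm.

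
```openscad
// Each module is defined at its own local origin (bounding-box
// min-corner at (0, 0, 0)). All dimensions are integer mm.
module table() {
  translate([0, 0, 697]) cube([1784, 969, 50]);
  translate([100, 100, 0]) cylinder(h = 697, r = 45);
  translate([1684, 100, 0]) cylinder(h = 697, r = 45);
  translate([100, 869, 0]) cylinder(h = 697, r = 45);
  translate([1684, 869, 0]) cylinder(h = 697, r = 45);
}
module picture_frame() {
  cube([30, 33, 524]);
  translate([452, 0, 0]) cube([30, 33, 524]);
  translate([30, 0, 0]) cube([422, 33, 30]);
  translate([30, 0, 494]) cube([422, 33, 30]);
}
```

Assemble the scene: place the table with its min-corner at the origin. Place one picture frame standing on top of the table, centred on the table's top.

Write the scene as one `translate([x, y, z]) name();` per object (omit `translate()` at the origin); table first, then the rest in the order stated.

table();
translate([651, 468, 747]) picture_frame();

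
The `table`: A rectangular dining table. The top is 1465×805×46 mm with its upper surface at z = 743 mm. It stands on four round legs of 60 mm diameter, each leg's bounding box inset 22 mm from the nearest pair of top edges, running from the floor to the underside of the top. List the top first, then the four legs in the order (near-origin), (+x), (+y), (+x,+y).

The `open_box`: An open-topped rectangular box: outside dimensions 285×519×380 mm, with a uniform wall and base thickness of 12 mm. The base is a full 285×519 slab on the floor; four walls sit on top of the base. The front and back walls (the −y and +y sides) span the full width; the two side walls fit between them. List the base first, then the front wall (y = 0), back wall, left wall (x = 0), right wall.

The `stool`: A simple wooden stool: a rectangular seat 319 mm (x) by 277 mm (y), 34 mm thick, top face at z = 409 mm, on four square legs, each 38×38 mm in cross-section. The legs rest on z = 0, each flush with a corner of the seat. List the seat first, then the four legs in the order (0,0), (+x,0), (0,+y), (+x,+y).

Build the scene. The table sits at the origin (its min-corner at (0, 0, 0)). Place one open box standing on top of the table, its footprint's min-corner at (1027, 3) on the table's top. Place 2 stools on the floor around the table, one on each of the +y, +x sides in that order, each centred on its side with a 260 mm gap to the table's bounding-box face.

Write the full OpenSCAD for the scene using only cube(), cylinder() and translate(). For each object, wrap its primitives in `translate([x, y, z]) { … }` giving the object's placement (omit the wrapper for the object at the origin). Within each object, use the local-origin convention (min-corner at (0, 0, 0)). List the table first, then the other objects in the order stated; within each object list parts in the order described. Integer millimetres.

translate([0, 0, 697]) cube([1465, 805, 46]);
translate([52, 52, 0]) cylinder(h = 697, r = 30);
translate([1413, 52, 0]) cylinder(h = 697, r = 30);
translate([52, 753, 0]) cylinder(h = 697, r = 30);
translate([1413, 753, 0]) cylinder(h = 697, r = 30);
translate([1027, 3, 743]) {
  cube([285, 519, 12]);
  translate([0, 0, 12]) cube([285, 12, 368]);
  translate([0, 507, 12]) cube([285, 12, 368]);
  translate([0, 12, 12]) cube([12, 495, 368]);
  translate([273, 12, 12]) cube([12, 495, 368]);
}
translate([573, 1065, 0]) {
  translate([0, 0, 375]) cube([319, 277, 34]);
  cube([38, 38, 375]);
  translate([281, 0, 0]) cube([38, 38, 375]);
  translate([0, 239, 0]) cube([38, 38, 375]);
  translate([281, 239, 0]) cube([38, 38, 375]);
}
translate([1725, 264, 0]) {
  translate([0, 0, 375]) cube([319, 277, 34]);
  cube([38, 38, 375]);
  translate([281, 0, 0]) cube([38, 38, 375]);
  translate([0, 239, 0]) cube([38, 38, 375]);
  translate([281, 239, 0]) cube([38, 38, 375]);
}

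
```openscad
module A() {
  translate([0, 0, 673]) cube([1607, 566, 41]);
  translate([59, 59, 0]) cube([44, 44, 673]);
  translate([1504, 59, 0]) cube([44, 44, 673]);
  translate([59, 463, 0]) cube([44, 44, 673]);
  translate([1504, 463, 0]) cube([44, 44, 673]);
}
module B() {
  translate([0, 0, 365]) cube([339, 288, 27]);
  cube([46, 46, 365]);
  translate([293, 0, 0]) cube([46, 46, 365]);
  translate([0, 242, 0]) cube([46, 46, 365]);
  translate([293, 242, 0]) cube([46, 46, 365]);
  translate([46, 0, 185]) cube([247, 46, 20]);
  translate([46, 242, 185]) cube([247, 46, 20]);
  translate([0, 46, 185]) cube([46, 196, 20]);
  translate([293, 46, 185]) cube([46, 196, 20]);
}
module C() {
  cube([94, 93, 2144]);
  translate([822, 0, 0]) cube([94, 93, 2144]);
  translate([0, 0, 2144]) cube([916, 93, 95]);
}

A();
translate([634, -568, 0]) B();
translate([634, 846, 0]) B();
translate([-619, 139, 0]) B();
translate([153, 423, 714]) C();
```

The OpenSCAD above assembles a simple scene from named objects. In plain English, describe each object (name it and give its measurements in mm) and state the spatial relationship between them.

A is a table: top 1607 mm (x) × 566 mm (y), 41 mm thick, upper face at z = 714 mm, on four 44×44 mm square legs, each inset 59 mm from the nearest pair of top edges, running from z = 0 to the bottom of the top.

B is a simple wooden stool: a rectangular seat 339 mm (x) by 288 mm (y), 27 mm thick, top face at z = 392 mm, on four square legs, each 46×46 mm in cross-section. The legs rest on z = 0, each flush with a corner of the seat. Four stretchers, 46 mm wide and 20 mm tall, connect adjacent legs with their undersides at z = 185 mm, each running between the inner faces of the legs it joins and aligned with the legs' outer faces on the other axis.

C is a rectangular door frame: two vertical jambs of 94×93 mm section, 2144 mm tall, with a clear opening 728 mm wide between their inner faces. A header 95 mm tall and 93 mm deep lies on top of the jambs and spans the full outside width.

Three stools sit around the table at the −y, +y, −x sides. The door frame is on top of the table.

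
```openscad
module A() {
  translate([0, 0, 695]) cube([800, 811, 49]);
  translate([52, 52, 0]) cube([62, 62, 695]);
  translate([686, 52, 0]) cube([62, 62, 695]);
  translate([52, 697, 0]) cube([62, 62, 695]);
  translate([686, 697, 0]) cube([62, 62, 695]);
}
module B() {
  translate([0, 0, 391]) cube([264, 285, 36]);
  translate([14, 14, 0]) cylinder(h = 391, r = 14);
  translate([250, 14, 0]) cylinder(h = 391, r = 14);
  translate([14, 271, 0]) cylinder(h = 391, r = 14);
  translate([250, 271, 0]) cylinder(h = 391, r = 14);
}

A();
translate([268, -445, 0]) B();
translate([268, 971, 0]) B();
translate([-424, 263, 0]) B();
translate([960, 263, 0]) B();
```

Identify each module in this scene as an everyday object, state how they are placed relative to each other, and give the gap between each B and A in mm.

Each stool's nearest face is 160 mm from the table's bounding box.

A is a table. B is a stool. Four stools sit around the table at the −y, +y, −x, +x sides. The gap between each stool and the table is 160 mm.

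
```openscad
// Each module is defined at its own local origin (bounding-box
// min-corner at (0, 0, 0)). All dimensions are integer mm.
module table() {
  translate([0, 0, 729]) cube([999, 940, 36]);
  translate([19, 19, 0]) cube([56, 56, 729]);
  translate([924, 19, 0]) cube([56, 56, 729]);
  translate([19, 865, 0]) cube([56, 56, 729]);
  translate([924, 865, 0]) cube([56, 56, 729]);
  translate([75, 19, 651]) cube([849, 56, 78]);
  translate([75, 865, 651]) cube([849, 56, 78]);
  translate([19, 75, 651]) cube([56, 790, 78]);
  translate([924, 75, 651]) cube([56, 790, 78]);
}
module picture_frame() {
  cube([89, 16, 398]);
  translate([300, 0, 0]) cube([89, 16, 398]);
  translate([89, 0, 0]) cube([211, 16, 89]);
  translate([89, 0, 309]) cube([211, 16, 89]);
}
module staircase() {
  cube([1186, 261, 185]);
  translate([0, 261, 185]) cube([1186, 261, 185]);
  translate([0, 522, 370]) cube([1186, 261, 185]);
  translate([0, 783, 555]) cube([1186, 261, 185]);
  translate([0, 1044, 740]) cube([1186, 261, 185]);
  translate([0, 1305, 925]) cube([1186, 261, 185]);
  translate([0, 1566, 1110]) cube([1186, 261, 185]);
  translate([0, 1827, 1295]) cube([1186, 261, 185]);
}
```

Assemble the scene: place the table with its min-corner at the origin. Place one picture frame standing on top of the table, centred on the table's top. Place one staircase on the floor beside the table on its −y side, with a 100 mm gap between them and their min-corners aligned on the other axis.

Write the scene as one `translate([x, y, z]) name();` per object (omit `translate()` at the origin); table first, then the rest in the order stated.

table();
translate([305, 462, 765]) picture_frame();
translate([0, -2188, 0]) staircase();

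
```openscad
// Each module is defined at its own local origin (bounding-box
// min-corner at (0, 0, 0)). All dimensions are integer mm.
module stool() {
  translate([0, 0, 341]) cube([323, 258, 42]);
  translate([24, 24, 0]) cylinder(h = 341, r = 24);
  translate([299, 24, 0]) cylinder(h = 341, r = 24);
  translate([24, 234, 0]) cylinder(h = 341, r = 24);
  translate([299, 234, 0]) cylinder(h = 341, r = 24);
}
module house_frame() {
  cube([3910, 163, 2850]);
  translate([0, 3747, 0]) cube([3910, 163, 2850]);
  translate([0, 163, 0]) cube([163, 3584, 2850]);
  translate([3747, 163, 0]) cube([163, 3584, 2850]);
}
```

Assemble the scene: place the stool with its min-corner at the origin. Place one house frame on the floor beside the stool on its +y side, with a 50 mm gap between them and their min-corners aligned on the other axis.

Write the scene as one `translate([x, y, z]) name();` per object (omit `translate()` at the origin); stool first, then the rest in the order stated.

stool();
translate([0, 308, 0]) house_frame();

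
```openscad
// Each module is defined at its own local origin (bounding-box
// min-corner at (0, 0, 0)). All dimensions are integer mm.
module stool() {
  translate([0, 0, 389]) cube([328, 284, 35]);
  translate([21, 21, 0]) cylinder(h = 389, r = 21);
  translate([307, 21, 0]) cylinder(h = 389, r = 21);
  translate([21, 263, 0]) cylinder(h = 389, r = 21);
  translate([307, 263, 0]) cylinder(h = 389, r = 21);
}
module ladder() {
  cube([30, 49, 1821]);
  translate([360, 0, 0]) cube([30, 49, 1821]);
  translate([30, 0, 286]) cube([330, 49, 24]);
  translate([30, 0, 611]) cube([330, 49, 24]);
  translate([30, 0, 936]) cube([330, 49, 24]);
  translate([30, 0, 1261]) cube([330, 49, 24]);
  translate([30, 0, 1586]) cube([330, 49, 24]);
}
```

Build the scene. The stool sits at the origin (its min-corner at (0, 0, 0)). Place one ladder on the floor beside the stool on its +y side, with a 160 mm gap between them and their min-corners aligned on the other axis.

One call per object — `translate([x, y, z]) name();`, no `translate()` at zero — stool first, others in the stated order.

stool();
translate([0, 444, 0]) ladder();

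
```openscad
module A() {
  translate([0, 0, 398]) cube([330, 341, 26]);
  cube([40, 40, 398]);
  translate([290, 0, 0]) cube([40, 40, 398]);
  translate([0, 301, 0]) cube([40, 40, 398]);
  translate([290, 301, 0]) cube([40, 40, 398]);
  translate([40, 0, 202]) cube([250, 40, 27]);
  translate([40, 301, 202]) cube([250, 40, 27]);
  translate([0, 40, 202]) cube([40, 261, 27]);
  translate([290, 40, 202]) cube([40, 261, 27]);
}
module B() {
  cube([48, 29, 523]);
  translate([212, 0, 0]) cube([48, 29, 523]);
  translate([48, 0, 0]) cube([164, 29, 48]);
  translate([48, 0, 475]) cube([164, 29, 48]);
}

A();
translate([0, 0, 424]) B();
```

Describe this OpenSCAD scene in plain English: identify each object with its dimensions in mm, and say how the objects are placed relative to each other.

A is a simple wooden stool: a rectangular seat 330 mm (x) by 341 mm (y), 26 mm thick, top face at z = 424 mm, on four square legs, each 40×40 mm in cross-section. The legs rest on z = 0, each flush with a corner of the seat. Four stretchers, 40 mm wide and 27 mm tall, connect adjacent legs with their undersides at z = 202 mm, each running between the inner faces of the legs it joins and aligned with the legs' outer faces on the other axis.

B is a picture frame with a 164×427 mm rectangular opening (x by z) and a uniform 48 mm border on every side. Frame depth is 29 mm along y. It is built from two vertical stiles running the full outside height and two horizontal rails spanning the gap between the stiles.

The picture frame is on top of the stool.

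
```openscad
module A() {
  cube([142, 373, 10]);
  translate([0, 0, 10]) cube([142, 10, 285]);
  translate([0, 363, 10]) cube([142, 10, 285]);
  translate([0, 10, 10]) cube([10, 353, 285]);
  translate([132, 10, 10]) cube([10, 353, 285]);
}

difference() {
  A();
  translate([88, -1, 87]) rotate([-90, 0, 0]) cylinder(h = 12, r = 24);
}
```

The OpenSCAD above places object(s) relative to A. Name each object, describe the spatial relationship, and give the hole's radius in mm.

A is an open box. The open box has a circular hole through its front wall. The hole's radius is 24 mm.

The subtracted cylinder has r = 24 mm.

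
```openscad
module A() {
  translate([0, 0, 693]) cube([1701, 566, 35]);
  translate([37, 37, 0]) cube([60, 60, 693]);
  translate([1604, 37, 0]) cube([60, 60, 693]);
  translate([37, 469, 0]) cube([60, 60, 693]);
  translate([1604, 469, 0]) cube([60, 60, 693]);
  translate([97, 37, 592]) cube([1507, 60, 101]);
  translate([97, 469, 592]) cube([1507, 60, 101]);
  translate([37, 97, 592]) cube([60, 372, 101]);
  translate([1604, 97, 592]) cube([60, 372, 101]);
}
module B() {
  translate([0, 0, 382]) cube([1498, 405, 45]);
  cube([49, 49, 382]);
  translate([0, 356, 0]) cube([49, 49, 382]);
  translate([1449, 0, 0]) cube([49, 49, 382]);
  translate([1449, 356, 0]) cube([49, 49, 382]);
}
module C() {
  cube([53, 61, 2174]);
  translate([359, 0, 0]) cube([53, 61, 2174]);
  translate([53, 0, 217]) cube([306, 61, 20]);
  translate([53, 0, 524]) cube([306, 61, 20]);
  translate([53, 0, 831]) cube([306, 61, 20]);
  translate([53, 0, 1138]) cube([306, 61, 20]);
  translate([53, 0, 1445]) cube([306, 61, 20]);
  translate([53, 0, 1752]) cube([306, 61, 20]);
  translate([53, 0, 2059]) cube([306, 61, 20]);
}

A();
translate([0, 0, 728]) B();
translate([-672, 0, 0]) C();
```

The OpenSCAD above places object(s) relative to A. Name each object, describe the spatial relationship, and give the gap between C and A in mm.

The ladder's nearest face is 260 mm from the table's −x face.

A is a table. B is a bench. C is a ladder. The bench is on top of the table. The ladder is on the floor beside the table on its −x side. The gap between the ladder and the table is 260 mm.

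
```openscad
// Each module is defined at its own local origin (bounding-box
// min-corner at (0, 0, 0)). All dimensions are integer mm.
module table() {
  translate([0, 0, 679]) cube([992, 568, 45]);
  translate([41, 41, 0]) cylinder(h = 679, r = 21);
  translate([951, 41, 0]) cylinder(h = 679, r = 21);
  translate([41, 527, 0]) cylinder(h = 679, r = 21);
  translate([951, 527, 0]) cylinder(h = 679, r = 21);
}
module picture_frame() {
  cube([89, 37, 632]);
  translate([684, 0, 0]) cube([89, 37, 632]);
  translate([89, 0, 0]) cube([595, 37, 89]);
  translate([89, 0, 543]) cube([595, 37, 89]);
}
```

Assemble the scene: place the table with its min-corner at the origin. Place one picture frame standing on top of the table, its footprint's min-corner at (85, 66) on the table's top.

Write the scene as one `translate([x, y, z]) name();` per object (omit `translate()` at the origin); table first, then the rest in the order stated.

table();
translate([85, 66, 724]) picture_frame();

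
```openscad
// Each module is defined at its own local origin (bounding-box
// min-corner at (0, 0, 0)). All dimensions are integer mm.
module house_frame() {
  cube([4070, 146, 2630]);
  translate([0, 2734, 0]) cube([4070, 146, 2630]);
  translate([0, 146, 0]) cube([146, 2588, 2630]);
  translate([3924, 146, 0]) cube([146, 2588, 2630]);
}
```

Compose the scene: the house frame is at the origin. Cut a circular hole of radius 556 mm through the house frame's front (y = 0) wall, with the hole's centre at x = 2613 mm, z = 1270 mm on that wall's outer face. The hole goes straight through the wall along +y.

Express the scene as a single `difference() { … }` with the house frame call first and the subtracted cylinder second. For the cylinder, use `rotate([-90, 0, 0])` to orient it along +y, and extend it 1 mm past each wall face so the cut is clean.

difference() {
  house_frame();
  translate([2613, -1, 1270]) rotate([-90, 0, 0]) cylinder(h = 148, r = 556);
}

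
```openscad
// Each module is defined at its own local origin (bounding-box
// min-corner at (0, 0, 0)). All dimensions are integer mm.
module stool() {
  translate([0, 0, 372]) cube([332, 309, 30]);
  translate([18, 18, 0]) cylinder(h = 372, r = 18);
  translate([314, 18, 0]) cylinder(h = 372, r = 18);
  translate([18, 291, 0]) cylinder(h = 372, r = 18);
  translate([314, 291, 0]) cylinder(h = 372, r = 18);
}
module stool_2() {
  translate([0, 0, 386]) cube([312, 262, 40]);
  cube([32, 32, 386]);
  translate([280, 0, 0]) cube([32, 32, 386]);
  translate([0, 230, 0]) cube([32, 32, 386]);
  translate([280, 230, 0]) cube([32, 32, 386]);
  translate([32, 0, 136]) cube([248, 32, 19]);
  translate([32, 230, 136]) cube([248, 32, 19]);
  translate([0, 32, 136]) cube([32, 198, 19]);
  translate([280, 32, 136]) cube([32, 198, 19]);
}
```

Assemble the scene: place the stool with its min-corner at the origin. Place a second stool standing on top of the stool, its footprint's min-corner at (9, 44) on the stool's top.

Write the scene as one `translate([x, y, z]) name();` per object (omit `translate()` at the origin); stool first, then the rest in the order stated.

stool();
translate([9, 44, 402]) stool_2();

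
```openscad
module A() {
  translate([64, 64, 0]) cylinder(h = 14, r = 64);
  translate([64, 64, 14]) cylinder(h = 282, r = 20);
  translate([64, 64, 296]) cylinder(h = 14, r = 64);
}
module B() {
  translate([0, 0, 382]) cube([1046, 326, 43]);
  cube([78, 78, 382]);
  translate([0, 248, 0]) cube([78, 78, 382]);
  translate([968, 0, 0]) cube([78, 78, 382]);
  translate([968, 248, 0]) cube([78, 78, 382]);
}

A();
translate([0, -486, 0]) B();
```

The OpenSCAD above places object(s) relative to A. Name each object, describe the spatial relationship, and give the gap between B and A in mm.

The bench's nearest face is 160 mm from the spool's −y face.

A is a spool. B is a bench. The bench is on the floor beside the spool on its −y side. The gap between the bench and the spool is 160 mm.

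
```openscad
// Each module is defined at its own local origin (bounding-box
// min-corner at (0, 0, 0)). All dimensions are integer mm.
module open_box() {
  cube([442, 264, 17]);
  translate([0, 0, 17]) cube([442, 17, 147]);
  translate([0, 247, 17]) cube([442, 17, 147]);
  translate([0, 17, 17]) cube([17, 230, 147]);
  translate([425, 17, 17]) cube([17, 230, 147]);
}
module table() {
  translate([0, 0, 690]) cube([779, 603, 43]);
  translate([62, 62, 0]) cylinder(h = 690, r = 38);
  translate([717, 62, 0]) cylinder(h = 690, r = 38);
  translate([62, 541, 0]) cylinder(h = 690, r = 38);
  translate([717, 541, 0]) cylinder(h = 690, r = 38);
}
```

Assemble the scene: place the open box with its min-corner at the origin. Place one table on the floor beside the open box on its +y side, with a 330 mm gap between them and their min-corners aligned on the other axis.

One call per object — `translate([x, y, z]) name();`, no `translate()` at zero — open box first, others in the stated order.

open_box();
translate([0, 594, 0]) table();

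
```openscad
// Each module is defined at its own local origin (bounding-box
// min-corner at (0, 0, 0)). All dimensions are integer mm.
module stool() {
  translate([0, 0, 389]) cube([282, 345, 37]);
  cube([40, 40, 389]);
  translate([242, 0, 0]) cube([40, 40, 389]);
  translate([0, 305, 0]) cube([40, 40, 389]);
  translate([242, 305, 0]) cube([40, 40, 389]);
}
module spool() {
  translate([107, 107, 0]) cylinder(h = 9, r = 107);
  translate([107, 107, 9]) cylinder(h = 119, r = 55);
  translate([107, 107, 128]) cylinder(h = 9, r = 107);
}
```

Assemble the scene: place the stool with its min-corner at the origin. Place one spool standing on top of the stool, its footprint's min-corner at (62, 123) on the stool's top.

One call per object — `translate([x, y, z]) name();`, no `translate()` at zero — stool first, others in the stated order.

stool();
translate([62, 123, 426]) spool();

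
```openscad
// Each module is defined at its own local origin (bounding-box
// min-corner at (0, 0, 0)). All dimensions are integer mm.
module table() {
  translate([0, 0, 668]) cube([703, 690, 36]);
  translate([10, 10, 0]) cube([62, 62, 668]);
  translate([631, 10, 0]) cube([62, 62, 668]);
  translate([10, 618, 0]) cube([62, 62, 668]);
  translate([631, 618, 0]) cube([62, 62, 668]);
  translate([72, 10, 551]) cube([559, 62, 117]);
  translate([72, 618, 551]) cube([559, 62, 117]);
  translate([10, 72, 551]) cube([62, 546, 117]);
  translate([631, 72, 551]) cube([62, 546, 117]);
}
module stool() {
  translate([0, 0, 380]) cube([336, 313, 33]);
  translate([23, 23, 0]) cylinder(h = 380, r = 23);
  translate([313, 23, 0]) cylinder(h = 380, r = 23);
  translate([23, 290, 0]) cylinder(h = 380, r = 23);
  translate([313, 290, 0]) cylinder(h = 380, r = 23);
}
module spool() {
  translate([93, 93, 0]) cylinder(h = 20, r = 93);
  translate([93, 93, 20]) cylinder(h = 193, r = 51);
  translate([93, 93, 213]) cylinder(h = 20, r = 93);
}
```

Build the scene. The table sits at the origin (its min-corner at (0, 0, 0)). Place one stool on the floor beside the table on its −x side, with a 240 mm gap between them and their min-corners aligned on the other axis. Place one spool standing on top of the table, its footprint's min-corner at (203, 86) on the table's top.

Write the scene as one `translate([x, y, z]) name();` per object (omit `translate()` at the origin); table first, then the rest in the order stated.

table();
translate([-576, 0, 0]) stool();
translate([203, 86, 704]) spool();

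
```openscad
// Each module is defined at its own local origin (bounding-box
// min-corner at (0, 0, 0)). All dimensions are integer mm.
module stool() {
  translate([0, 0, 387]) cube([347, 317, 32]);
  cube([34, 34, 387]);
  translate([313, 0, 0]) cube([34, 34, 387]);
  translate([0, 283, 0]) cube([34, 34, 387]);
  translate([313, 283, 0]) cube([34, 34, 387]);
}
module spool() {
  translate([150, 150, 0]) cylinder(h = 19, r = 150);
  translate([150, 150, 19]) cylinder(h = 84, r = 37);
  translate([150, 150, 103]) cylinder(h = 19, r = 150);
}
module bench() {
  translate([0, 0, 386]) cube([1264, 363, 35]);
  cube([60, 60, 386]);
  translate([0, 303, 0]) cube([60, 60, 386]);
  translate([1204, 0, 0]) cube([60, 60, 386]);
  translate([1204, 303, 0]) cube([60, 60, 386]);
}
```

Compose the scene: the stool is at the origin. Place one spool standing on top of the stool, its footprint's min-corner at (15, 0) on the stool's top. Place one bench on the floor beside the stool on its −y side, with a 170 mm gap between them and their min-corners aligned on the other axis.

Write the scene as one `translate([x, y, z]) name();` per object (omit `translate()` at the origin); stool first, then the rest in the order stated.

stool();
translate([15, 0, 419]) spool();
translate([0, -533, 0]) bench();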